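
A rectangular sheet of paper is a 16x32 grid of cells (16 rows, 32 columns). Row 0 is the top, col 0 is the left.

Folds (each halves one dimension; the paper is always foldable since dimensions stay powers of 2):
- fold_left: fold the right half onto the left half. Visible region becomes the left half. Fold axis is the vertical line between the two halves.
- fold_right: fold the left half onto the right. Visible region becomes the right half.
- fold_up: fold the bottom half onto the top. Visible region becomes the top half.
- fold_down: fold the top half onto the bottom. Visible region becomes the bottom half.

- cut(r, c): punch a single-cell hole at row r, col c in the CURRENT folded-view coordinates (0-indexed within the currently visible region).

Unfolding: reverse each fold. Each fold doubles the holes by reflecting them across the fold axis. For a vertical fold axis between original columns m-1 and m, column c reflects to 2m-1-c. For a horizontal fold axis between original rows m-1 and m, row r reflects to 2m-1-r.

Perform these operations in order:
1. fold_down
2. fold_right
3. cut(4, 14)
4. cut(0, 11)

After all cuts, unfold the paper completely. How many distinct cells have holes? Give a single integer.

Op 1 fold_down: fold axis h@8; visible region now rows[8,16) x cols[0,32) = 8x32
Op 2 fold_right: fold axis v@16; visible region now rows[8,16) x cols[16,32) = 8x16
Op 3 cut(4, 14): punch at orig (12,30); cuts so far [(12, 30)]; region rows[8,16) x cols[16,32) = 8x16
Op 4 cut(0, 11): punch at orig (8,27); cuts so far [(8, 27), (12, 30)]; region rows[8,16) x cols[16,32) = 8x16
Unfold 1 (reflect across v@16): 4 holes -> [(8, 4), (8, 27), (12, 1), (12, 30)]
Unfold 2 (reflect across h@8): 8 holes -> [(3, 1), (3, 30), (7, 4), (7, 27), (8, 4), (8, 27), (12, 1), (12, 30)]

Answer: 8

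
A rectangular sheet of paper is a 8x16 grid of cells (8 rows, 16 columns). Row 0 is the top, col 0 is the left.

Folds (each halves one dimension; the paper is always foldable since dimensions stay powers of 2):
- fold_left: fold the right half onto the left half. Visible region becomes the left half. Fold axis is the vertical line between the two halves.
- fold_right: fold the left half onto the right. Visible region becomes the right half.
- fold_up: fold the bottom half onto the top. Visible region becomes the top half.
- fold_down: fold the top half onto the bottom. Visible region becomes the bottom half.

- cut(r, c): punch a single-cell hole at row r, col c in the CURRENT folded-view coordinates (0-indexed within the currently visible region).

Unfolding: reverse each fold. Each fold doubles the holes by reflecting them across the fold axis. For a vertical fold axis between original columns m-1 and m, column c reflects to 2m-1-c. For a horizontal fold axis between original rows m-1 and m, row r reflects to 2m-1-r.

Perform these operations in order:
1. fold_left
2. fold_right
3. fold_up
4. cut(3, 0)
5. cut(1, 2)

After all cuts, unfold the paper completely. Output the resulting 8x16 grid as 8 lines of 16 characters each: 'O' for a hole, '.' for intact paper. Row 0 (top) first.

Op 1 fold_left: fold axis v@8; visible region now rows[0,8) x cols[0,8) = 8x8
Op 2 fold_right: fold axis v@4; visible region now rows[0,8) x cols[4,8) = 8x4
Op 3 fold_up: fold axis h@4; visible region now rows[0,4) x cols[4,8) = 4x4
Op 4 cut(3, 0): punch at orig (3,4); cuts so far [(3, 4)]; region rows[0,4) x cols[4,8) = 4x4
Op 5 cut(1, 2): punch at orig (1,6); cuts so far [(1, 6), (3, 4)]; region rows[0,4) x cols[4,8) = 4x4
Unfold 1 (reflect across h@4): 4 holes -> [(1, 6), (3, 4), (4, 4), (6, 6)]
Unfold 2 (reflect across v@4): 8 holes -> [(1, 1), (1, 6), (3, 3), (3, 4), (4, 3), (4, 4), (6, 1), (6, 6)]
Unfold 3 (reflect across v@8): 16 holes -> [(1, 1), (1, 6), (1, 9), (1, 14), (3, 3), (3, 4), (3, 11), (3, 12), (4, 3), (4, 4), (4, 11), (4, 12), (6, 1), (6, 6), (6, 9), (6, 14)]

Answer: ................
.O....O..O....O.
................
...OO......OO...
...OO......OO...
................
.O....O..O....O.
................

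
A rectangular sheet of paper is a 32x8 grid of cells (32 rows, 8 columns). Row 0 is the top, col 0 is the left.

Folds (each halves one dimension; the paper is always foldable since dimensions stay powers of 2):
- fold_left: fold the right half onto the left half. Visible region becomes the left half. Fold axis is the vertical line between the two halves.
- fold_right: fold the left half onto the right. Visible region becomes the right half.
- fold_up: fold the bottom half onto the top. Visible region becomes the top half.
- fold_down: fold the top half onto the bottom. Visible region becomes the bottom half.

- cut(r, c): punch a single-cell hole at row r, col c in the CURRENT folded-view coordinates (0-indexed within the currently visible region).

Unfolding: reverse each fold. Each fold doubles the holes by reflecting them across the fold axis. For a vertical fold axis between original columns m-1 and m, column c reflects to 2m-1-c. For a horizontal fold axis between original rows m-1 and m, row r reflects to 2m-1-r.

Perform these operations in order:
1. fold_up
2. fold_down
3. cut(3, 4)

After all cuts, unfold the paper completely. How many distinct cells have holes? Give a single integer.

Answer: 4

Derivation:
Op 1 fold_up: fold axis h@16; visible region now rows[0,16) x cols[0,8) = 16x8
Op 2 fold_down: fold axis h@8; visible region now rows[8,16) x cols[0,8) = 8x8
Op 3 cut(3, 4): punch at orig (11,4); cuts so far [(11, 4)]; region rows[8,16) x cols[0,8) = 8x8
Unfold 1 (reflect across h@8): 2 holes -> [(4, 4), (11, 4)]
Unfold 2 (reflect across h@16): 4 holes -> [(4, 4), (11, 4), (20, 4), (27, 4)]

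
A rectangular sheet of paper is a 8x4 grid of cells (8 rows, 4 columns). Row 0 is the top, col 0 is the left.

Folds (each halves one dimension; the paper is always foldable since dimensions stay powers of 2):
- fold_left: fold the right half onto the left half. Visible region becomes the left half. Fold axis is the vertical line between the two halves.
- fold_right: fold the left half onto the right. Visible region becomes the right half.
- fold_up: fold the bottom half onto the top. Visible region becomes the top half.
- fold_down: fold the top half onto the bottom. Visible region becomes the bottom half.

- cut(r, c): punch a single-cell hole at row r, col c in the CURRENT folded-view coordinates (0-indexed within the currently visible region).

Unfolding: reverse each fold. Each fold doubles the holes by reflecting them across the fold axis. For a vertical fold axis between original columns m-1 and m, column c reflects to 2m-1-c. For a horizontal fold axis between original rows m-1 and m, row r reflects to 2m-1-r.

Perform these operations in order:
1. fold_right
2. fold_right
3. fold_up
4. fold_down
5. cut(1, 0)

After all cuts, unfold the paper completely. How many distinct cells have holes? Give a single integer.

Op 1 fold_right: fold axis v@2; visible region now rows[0,8) x cols[2,4) = 8x2
Op 2 fold_right: fold axis v@3; visible region now rows[0,8) x cols[3,4) = 8x1
Op 3 fold_up: fold axis h@4; visible region now rows[0,4) x cols[3,4) = 4x1
Op 4 fold_down: fold axis h@2; visible region now rows[2,4) x cols[3,4) = 2x1
Op 5 cut(1, 0): punch at orig (3,3); cuts so far [(3, 3)]; region rows[2,4) x cols[3,4) = 2x1
Unfold 1 (reflect across h@2): 2 holes -> [(0, 3), (3, 3)]
Unfold 2 (reflect across h@4): 4 holes -> [(0, 3), (3, 3), (4, 3), (7, 3)]
Unfold 3 (reflect across v@3): 8 holes -> [(0, 2), (0, 3), (3, 2), (3, 3), (4, 2), (4, 3), (7, 2), (7, 3)]
Unfold 4 (reflect across v@2): 16 holes -> [(0, 0), (0, 1), (0, 2), (0, 3), (3, 0), (3, 1), (3, 2), (3, 3), (4, 0), (4, 1), (4, 2), (4, 3), (7, 0), (7, 1), (7, 2), (7, 3)]

Answer: 16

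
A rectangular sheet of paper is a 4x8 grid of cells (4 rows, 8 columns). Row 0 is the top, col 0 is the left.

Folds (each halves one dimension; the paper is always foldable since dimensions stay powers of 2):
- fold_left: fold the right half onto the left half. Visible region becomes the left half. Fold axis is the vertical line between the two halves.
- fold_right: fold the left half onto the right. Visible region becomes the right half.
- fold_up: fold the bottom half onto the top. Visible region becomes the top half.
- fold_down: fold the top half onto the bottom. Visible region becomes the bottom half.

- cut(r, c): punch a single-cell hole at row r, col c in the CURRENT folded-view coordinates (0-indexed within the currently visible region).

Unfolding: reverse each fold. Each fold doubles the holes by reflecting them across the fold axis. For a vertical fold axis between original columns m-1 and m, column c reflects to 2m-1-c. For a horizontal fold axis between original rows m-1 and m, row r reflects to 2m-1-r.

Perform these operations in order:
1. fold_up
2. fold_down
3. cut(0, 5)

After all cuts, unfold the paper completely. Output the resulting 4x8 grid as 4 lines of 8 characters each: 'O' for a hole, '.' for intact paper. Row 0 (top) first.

Op 1 fold_up: fold axis h@2; visible region now rows[0,2) x cols[0,8) = 2x8
Op 2 fold_down: fold axis h@1; visible region now rows[1,2) x cols[0,8) = 1x8
Op 3 cut(0, 5): punch at orig (1,5); cuts so far [(1, 5)]; region rows[1,2) x cols[0,8) = 1x8
Unfold 1 (reflect across h@1): 2 holes -> [(0, 5), (1, 5)]
Unfold 2 (reflect across h@2): 4 holes -> [(0, 5), (1, 5), (2, 5), (3, 5)]

Answer: .....O..
.....O..
.....O..
.....O..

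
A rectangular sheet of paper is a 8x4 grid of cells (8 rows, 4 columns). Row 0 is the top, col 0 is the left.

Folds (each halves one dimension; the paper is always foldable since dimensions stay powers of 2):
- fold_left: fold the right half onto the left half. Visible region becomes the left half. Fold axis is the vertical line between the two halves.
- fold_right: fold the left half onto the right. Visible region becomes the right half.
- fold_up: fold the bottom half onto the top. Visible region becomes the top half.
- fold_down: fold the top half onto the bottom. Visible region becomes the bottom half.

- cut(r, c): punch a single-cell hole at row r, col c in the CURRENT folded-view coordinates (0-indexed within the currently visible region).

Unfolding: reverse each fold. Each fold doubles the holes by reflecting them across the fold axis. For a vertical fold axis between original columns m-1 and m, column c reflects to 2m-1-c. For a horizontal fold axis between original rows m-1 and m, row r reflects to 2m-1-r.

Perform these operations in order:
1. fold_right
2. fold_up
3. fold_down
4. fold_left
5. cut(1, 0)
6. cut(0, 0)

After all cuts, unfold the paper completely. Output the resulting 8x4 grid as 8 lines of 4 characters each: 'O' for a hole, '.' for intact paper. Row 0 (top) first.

Answer: OOOO
OOOO
OOOO
OOOO
OOOO
OOOO
OOOO
OOOO

Derivation:
Op 1 fold_right: fold axis v@2; visible region now rows[0,8) x cols[2,4) = 8x2
Op 2 fold_up: fold axis h@4; visible region now rows[0,4) x cols[2,4) = 4x2
Op 3 fold_down: fold axis h@2; visible region now rows[2,4) x cols[2,4) = 2x2
Op 4 fold_left: fold axis v@3; visible region now rows[2,4) x cols[2,3) = 2x1
Op 5 cut(1, 0): punch at orig (3,2); cuts so far [(3, 2)]; region rows[2,4) x cols[2,3) = 2x1
Op 6 cut(0, 0): punch at orig (2,2); cuts so far [(2, 2), (3, 2)]; region rows[2,4) x cols[2,3) = 2x1
Unfold 1 (reflect across v@3): 4 holes -> [(2, 2), (2, 3), (3, 2), (3, 3)]
Unfold 2 (reflect across h@2): 8 holes -> [(0, 2), (0, 3), (1, 2), (1, 3), (2, 2), (2, 3), (3, 2), (3, 3)]
Unfold 3 (reflect across h@4): 16 holes -> [(0, 2), (0, 3), (1, 2), (1, 3), (2, 2), (2, 3), (3, 2), (3, 3), (4, 2), (4, 3), (5, 2), (5, 3), (6, 2), (6, 3), (7, 2), (7, 3)]
Unfold 4 (reflect across v@2): 32 holes -> [(0, 0), (0, 1), (0, 2), (0, 3), (1, 0), (1, 1), (1, 2), (1, 3), (2, 0), (2, 1), (2, 2), (2, 3), (3, 0), (3, 1), (3, 2), (3, 3), (4, 0), (4, 1), (4, 2), (4, 3), (5, 0), (5, 1), (5, 2), (5, 3), (6, 0), (6, 1), (6, 2), (6, 3), (7, 0), (7, 1), (7, 2), (7, 3)]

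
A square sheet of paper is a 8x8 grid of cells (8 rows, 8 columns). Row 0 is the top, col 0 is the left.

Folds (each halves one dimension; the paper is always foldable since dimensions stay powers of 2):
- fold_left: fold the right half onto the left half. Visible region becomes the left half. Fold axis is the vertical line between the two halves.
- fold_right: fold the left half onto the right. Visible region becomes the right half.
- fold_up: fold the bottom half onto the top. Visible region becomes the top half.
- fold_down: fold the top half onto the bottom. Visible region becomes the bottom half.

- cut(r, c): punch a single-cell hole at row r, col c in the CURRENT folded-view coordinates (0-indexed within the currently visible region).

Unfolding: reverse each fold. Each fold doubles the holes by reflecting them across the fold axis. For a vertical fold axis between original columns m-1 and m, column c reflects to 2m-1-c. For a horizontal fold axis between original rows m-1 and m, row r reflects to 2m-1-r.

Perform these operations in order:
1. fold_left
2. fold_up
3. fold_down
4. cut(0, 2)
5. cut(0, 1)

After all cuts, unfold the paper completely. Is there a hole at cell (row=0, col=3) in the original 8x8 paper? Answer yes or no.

Answer: no

Derivation:
Op 1 fold_left: fold axis v@4; visible region now rows[0,8) x cols[0,4) = 8x4
Op 2 fold_up: fold axis h@4; visible region now rows[0,4) x cols[0,4) = 4x4
Op 3 fold_down: fold axis h@2; visible region now rows[2,4) x cols[0,4) = 2x4
Op 4 cut(0, 2): punch at orig (2,2); cuts so far [(2, 2)]; region rows[2,4) x cols[0,4) = 2x4
Op 5 cut(0, 1): punch at orig (2,1); cuts so far [(2, 1), (2, 2)]; region rows[2,4) x cols[0,4) = 2x4
Unfold 1 (reflect across h@2): 4 holes -> [(1, 1), (1, 2), (2, 1), (2, 2)]
Unfold 2 (reflect across h@4): 8 holes -> [(1, 1), (1, 2), (2, 1), (2, 2), (5, 1), (5, 2), (6, 1), (6, 2)]
Unfold 3 (reflect across v@4): 16 holes -> [(1, 1), (1, 2), (1, 5), (1, 6), (2, 1), (2, 2), (2, 5), (2, 6), (5, 1), (5, 2), (5, 5), (5, 6), (6, 1), (6, 2), (6, 5), (6, 6)]
Holes: [(1, 1), (1, 2), (1, 5), (1, 6), (2, 1), (2, 2), (2, 5), (2, 6), (5, 1), (5, 2), (5, 5), (5, 6), (6, 1), (6, 2), (6, 5), (6, 6)]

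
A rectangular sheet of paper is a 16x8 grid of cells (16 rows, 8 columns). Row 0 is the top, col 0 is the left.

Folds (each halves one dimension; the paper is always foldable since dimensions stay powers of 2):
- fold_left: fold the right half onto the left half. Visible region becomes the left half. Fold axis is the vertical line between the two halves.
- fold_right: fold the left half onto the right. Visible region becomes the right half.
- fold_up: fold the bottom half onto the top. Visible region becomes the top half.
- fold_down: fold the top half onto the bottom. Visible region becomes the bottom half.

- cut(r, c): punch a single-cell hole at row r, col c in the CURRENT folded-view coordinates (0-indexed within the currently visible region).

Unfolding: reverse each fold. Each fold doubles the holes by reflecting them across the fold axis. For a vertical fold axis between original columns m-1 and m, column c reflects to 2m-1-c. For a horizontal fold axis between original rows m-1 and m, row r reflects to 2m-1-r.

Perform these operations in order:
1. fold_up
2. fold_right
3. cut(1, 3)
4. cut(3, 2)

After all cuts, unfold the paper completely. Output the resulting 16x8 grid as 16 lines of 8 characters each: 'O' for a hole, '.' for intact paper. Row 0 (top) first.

Op 1 fold_up: fold axis h@8; visible region now rows[0,8) x cols[0,8) = 8x8
Op 2 fold_right: fold axis v@4; visible region now rows[0,8) x cols[4,8) = 8x4
Op 3 cut(1, 3): punch at orig (1,7); cuts so far [(1, 7)]; region rows[0,8) x cols[4,8) = 8x4
Op 4 cut(3, 2): punch at orig (3,6); cuts so far [(1, 7), (3, 6)]; region rows[0,8) x cols[4,8) = 8x4
Unfold 1 (reflect across v@4): 4 holes -> [(1, 0), (1, 7), (3, 1), (3, 6)]
Unfold 2 (reflect across h@8): 8 holes -> [(1, 0), (1, 7), (3, 1), (3, 6), (12, 1), (12, 6), (14, 0), (14, 7)]

Answer: ........
O......O
........
.O....O.
........
........
........
........
........
........
........
........
.O....O.
........
O......O
........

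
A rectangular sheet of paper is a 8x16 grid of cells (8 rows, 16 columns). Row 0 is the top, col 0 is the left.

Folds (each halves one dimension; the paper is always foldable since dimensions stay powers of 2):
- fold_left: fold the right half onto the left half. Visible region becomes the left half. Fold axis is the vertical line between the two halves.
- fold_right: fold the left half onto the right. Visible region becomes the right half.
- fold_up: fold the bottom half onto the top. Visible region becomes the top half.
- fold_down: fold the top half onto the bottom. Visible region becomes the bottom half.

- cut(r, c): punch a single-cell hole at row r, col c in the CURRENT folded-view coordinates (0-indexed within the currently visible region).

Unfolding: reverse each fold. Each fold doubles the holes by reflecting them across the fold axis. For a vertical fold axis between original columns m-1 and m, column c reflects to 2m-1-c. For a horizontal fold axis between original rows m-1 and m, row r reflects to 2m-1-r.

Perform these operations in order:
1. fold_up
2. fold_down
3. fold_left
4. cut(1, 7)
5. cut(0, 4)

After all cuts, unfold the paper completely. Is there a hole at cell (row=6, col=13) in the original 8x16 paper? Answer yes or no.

Answer: no

Derivation:
Op 1 fold_up: fold axis h@4; visible region now rows[0,4) x cols[0,16) = 4x16
Op 2 fold_down: fold axis h@2; visible region now rows[2,4) x cols[0,16) = 2x16
Op 3 fold_left: fold axis v@8; visible region now rows[2,4) x cols[0,8) = 2x8
Op 4 cut(1, 7): punch at orig (3,7); cuts so far [(3, 7)]; region rows[2,4) x cols[0,8) = 2x8
Op 5 cut(0, 4): punch at orig (2,4); cuts so far [(2, 4), (3, 7)]; region rows[2,4) x cols[0,8) = 2x8
Unfold 1 (reflect across v@8): 4 holes -> [(2, 4), (2, 11), (3, 7), (3, 8)]
Unfold 2 (reflect across h@2): 8 holes -> [(0, 7), (0, 8), (1, 4), (1, 11), (2, 4), (2, 11), (3, 7), (3, 8)]
Unfold 3 (reflect across h@4): 16 holes -> [(0, 7), (0, 8), (1, 4), (1, 11), (2, 4), (2, 11), (3, 7), (3, 8), (4, 7), (4, 8), (5, 4), (5, 11), (6, 4), (6, 11), (7, 7), (7, 8)]
Holes: [(0, 7), (0, 8), (1, 4), (1, 11), (2, 4), (2, 11), (3, 7), (3, 8), (4, 7), (4, 8), (5, 4), (5, 11), (6, 4), (6, 11), (7, 7), (7, 8)]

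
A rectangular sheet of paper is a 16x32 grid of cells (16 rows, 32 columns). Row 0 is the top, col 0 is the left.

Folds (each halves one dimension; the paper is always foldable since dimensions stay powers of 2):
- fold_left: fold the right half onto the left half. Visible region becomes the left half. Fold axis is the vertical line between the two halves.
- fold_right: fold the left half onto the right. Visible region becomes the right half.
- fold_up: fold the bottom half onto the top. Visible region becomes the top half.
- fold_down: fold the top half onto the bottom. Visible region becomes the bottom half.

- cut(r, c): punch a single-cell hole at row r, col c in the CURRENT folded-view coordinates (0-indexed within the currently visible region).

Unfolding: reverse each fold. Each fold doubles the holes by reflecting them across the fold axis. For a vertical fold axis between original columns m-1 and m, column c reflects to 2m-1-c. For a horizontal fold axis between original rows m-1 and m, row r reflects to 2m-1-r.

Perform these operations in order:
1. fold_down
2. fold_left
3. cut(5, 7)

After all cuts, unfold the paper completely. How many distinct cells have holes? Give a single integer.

Op 1 fold_down: fold axis h@8; visible region now rows[8,16) x cols[0,32) = 8x32
Op 2 fold_left: fold axis v@16; visible region now rows[8,16) x cols[0,16) = 8x16
Op 3 cut(5, 7): punch at orig (13,7); cuts so far [(13, 7)]; region rows[8,16) x cols[0,16) = 8x16
Unfold 1 (reflect across v@16): 2 holes -> [(13, 7), (13, 24)]
Unfold 2 (reflect across h@8): 4 holes -> [(2, 7), (2, 24), (13, 7), (13, 24)]

Answer: 4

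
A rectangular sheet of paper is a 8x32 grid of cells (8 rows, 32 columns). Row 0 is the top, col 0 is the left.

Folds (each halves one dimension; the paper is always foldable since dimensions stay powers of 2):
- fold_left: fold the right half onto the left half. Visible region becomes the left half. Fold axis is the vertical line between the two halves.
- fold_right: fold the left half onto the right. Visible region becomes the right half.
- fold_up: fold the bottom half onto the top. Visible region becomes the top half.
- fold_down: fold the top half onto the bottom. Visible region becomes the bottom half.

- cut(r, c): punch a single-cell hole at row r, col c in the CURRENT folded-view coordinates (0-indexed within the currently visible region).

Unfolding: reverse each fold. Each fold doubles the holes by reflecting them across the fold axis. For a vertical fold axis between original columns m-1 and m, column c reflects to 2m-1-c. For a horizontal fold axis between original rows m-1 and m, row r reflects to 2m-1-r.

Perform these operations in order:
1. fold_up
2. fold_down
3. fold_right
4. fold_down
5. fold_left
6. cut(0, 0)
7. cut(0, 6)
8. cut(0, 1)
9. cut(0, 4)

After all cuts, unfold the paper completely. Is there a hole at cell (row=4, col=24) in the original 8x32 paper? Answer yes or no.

Op 1 fold_up: fold axis h@4; visible region now rows[0,4) x cols[0,32) = 4x32
Op 2 fold_down: fold axis h@2; visible region now rows[2,4) x cols[0,32) = 2x32
Op 3 fold_right: fold axis v@16; visible region now rows[2,4) x cols[16,32) = 2x16
Op 4 fold_down: fold axis h@3; visible region now rows[3,4) x cols[16,32) = 1x16
Op 5 fold_left: fold axis v@24; visible region now rows[3,4) x cols[16,24) = 1x8
Op 6 cut(0, 0): punch at orig (3,16); cuts so far [(3, 16)]; region rows[3,4) x cols[16,24) = 1x8
Op 7 cut(0, 6): punch at orig (3,22); cuts so far [(3, 16), (3, 22)]; region rows[3,4) x cols[16,24) = 1x8
Op 8 cut(0, 1): punch at orig (3,17); cuts so far [(3, 16), (3, 17), (3, 22)]; region rows[3,4) x cols[16,24) = 1x8
Op 9 cut(0, 4): punch at orig (3,20); cuts so far [(3, 16), (3, 17), (3, 20), (3, 22)]; region rows[3,4) x cols[16,24) = 1x8
Unfold 1 (reflect across v@24): 8 holes -> [(3, 16), (3, 17), (3, 20), (3, 22), (3, 25), (3, 27), (3, 30), (3, 31)]
Unfold 2 (reflect across h@3): 16 holes -> [(2, 16), (2, 17), (2, 20), (2, 22), (2, 25), (2, 27), (2, 30), (2, 31), (3, 16), (3, 17), (3, 20), (3, 22), (3, 25), (3, 27), (3, 30), (3, 31)]
Unfold 3 (reflect across v@16): 32 holes -> [(2, 0), (2, 1), (2, 4), (2, 6), (2, 9), (2, 11), (2, 14), (2, 15), (2, 16), (2, 17), (2, 20), (2, 22), (2, 25), (2, 27), (2, 30), (2, 31), (3, 0), (3, 1), (3, 4), (3, 6), (3, 9), (3, 11), (3, 14), (3, 15), (3, 16), (3, 17), (3, 20), (3, 22), (3, 25), (3, 27), (3, 30), (3, 31)]
Unfold 4 (reflect across h@2): 64 holes -> [(0, 0), (0, 1), (0, 4), (0, 6), (0, 9), (0, 11), (0, 14), (0, 15), (0, 16), (0, 17), (0, 20), (0, 22), (0, 25), (0, 27), (0, 30), (0, 31), (1, 0), (1, 1), (1, 4), (1, 6), (1, 9), (1, 11), (1, 14), (1, 15), (1, 16), (1, 17), (1, 20), (1, 22), (1, 25), (1, 27), (1, 30), (1, 31), (2, 0), (2, 1), (2, 4), (2, 6), (2, 9), (2, 11), (2, 14), (2, 15), (2, 16), (2, 17), (2, 20), (2, 22), (2, 25), (2, 27), (2, 30), (2, 31), (3, 0), (3, 1), (3, 4), (3, 6), (3, 9), (3, 11), (3, 14), (3, 15), (3, 16), (3, 17), (3, 20), (3, 22), (3, 25), (3, 27), (3, 30), (3, 31)]
Unfold 5 (reflect across h@4): 128 holes -> [(0, 0), (0, 1), (0, 4), (0, 6), (0, 9), (0, 11), (0, 14), (0, 15), (0, 16), (0, 17), (0, 20), (0, 22), (0, 25), (0, 27), (0, 30), (0, 31), (1, 0), (1, 1), (1, 4), (1, 6), (1, 9), (1, 11), (1, 14), (1, 15), (1, 16), (1, 17), (1, 20), (1, 22), (1, 25), (1, 27), (1, 30), (1, 31), (2, 0), (2, 1), (2, 4), (2, 6), (2, 9), (2, 11), (2, 14), (2, 15), (2, 16), (2, 17), (2, 20), (2, 22), (2, 25), (2, 27), (2, 30), (2, 31), (3, 0), (3, 1), (3, 4), (3, 6), (3, 9), (3, 11), (3, 14), (3, 15), (3, 16), (3, 17), (3, 20), (3, 22), (3, 25), (3, 27), (3, 30), (3, 31), (4, 0), (4, 1), (4, 4), (4, 6), (4, 9), (4, 11), (4, 14), (4, 15), (4, 16), (4, 17), (4, 20), (4, 22), (4, 25), (4, 27), (4, 30), (4, 31), (5, 0), (5, 1), (5, 4), (5, 6), (5, 9), (5, 11), (5, 14), (5, 15), (5, 16), (5, 17), (5, 20), (5, 22), (5, 25), (5, 27), (5, 30), (5, 31), (6, 0), (6, 1), (6, 4), (6, 6), (6, 9), (6, 11), (6, 14), (6, 15), (6, 16), (6, 17), (6, 20), (6, 22), (6, 25), (6, 27), (6, 30), (6, 31), (7, 0), (7, 1), (7, 4), (7, 6), (7, 9), (7, 11), (7, 14), (7, 15), (7, 16), (7, 17), (7, 20), (7, 22), (7, 25), (7, 27), (7, 30), (7, 31)]
Holes: [(0, 0), (0, 1), (0, 4), (0, 6), (0, 9), (0, 11), (0, 14), (0, 15), (0, 16), (0, 17), (0, 20), (0, 22), (0, 25), (0, 27), (0, 30), (0, 31), (1, 0), (1, 1), (1, 4), (1, 6), (1, 9), (1, 11), (1, 14), (1, 15), (1, 16), (1, 17), (1, 20), (1, 22), (1, 25), (1, 27), (1, 30), (1, 31), (2, 0), (2, 1), (2, 4), (2, 6), (2, 9), (2, 11), (2, 14), (2, 15), (2, 16), (2, 17), (2, 20), (2, 22), (2, 25), (2, 27), (2, 30), (2, 31), (3, 0), (3, 1), (3, 4), (3, 6), (3, 9), (3, 11), (3, 14), (3, 15), (3, 16), (3, 17), (3, 20), (3, 22), (3, 25), (3, 27), (3, 30), (3, 31), (4, 0), (4, 1), (4, 4), (4, 6), (4, 9), (4, 11), (4, 14), (4, 15), (4, 16), (4, 17), (4, 20), (4, 22), (4, 25), (4, 27), (4, 30), (4, 31), (5, 0), (5, 1), (5, 4), (5, 6), (5, 9), (5, 11), (5, 14), (5, 15), (5, 16), (5, 17), (5, 20), (5, 22), (5, 25), (5, 27), (5, 30), (5, 31), (6, 0), (6, 1), (6, 4), (6, 6), (6, 9), (6, 11), (6, 14), (6, 15), (6, 16), (6, 17), (6, 20), (6, 22), (6, 25), (6, 27), (6, 30), (6, 31), (7, 0), (7, 1), (7, 4), (7, 6), (7, 9), (7, 11), (7, 14), (7, 15), (7, 16), (7, 17), (7, 20), (7, 22), (7, 25), (7, 27), (7, 30), (7, 31)]

Answer: no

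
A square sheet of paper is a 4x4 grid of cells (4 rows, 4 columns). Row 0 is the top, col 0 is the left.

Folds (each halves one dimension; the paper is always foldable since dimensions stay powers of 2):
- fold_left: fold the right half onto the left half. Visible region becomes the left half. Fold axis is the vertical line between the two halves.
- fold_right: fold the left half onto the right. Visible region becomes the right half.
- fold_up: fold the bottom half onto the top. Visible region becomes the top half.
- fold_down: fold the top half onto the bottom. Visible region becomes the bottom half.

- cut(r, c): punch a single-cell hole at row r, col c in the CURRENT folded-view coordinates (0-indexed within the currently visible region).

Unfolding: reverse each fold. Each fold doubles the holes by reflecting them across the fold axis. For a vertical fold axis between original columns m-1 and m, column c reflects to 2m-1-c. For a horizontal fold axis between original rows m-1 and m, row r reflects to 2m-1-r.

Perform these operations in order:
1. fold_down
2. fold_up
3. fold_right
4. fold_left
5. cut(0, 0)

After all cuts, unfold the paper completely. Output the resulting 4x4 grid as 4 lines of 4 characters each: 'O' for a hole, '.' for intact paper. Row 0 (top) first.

Op 1 fold_down: fold axis h@2; visible region now rows[2,4) x cols[0,4) = 2x4
Op 2 fold_up: fold axis h@3; visible region now rows[2,3) x cols[0,4) = 1x4
Op 3 fold_right: fold axis v@2; visible region now rows[2,3) x cols[2,4) = 1x2
Op 4 fold_left: fold axis v@3; visible region now rows[2,3) x cols[2,3) = 1x1
Op 5 cut(0, 0): punch at orig (2,2); cuts so far [(2, 2)]; region rows[2,3) x cols[2,3) = 1x1
Unfold 1 (reflect across v@3): 2 holes -> [(2, 2), (2, 3)]
Unfold 2 (reflect across v@2): 4 holes -> [(2, 0), (2, 1), (2, 2), (2, 3)]
Unfold 3 (reflect across h@3): 8 holes -> [(2, 0), (2, 1), (2, 2), (2, 3), (3, 0), (3, 1), (3, 2), (3, 3)]
Unfold 4 (reflect across h@2): 16 holes -> [(0, 0), (0, 1), (0, 2), (0, 3), (1, 0), (1, 1), (1, 2), (1, 3), (2, 0), (2, 1), (2, 2), (2, 3), (3, 0), (3, 1), (3, 2), (3, 3)]

Answer: OOOO
OOOO
OOOO
OOOO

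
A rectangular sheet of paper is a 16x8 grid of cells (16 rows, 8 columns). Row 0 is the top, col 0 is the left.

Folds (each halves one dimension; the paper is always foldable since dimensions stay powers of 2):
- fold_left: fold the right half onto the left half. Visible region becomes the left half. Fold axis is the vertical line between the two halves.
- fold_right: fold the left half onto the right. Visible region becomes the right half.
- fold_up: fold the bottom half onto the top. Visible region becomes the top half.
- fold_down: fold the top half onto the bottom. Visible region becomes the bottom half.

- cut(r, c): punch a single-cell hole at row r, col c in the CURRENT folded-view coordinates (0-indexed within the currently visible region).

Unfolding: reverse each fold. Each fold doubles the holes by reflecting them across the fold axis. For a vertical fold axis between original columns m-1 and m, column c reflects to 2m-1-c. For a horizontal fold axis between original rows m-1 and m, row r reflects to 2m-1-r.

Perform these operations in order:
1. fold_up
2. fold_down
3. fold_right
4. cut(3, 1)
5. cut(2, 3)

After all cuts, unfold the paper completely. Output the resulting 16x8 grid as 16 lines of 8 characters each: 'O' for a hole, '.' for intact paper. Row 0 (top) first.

Op 1 fold_up: fold axis h@8; visible region now rows[0,8) x cols[0,8) = 8x8
Op 2 fold_down: fold axis h@4; visible region now rows[4,8) x cols[0,8) = 4x8
Op 3 fold_right: fold axis v@4; visible region now rows[4,8) x cols[4,8) = 4x4
Op 4 cut(3, 1): punch at orig (7,5); cuts so far [(7, 5)]; region rows[4,8) x cols[4,8) = 4x4
Op 5 cut(2, 3): punch at orig (6,7); cuts so far [(6, 7), (7, 5)]; region rows[4,8) x cols[4,8) = 4x4
Unfold 1 (reflect across v@4): 4 holes -> [(6, 0), (6, 7), (7, 2), (7, 5)]
Unfold 2 (reflect across h@4): 8 holes -> [(0, 2), (0, 5), (1, 0), (1, 7), (6, 0), (6, 7), (7, 2), (7, 5)]
Unfold 3 (reflect across h@8): 16 holes -> [(0, 2), (0, 5), (1, 0), (1, 7), (6, 0), (6, 7), (7, 2), (7, 5), (8, 2), (8, 5), (9, 0), (9, 7), (14, 0), (14, 7), (15, 2), (15, 5)]

Answer: ..O..O..
O......O
........
........
........
........
O......O
..O..O..
..O..O..
O......O
........
........
........
........
O......O
..O..O..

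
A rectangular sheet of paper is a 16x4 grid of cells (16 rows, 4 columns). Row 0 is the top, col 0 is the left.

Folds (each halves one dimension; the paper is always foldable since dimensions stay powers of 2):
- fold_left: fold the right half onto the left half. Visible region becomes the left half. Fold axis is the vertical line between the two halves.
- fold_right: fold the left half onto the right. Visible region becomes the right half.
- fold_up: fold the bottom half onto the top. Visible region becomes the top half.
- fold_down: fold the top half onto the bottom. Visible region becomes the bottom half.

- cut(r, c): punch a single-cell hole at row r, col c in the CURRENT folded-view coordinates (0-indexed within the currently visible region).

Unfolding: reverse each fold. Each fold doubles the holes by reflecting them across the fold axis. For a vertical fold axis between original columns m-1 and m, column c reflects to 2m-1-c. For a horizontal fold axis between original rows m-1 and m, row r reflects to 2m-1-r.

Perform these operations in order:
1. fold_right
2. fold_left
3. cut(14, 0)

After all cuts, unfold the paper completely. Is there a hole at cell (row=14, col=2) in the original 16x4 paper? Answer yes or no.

Op 1 fold_right: fold axis v@2; visible region now rows[0,16) x cols[2,4) = 16x2
Op 2 fold_left: fold axis v@3; visible region now rows[0,16) x cols[2,3) = 16x1
Op 3 cut(14, 0): punch at orig (14,2); cuts so far [(14, 2)]; region rows[0,16) x cols[2,3) = 16x1
Unfold 1 (reflect across v@3): 2 holes -> [(14, 2), (14, 3)]
Unfold 2 (reflect across v@2): 4 holes -> [(14, 0), (14, 1), (14, 2), (14, 3)]
Holes: [(14, 0), (14, 1), (14, 2), (14, 3)]

Answer: yes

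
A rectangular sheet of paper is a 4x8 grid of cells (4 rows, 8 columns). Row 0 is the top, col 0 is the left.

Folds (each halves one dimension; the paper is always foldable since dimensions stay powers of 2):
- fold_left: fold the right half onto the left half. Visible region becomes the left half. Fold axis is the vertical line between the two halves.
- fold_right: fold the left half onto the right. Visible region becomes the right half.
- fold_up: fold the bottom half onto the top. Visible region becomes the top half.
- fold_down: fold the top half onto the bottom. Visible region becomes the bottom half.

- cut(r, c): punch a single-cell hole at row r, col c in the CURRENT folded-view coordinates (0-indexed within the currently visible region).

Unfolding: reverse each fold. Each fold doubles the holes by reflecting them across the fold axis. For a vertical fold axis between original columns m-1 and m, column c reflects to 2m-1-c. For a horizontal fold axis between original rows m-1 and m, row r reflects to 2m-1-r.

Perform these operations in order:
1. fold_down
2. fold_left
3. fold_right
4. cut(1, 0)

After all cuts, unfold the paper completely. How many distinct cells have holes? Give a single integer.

Op 1 fold_down: fold axis h@2; visible region now rows[2,4) x cols[0,8) = 2x8
Op 2 fold_left: fold axis v@4; visible region now rows[2,4) x cols[0,4) = 2x4
Op 3 fold_right: fold axis v@2; visible region now rows[2,4) x cols[2,4) = 2x2
Op 4 cut(1, 0): punch at orig (3,2); cuts so far [(3, 2)]; region rows[2,4) x cols[2,4) = 2x2
Unfold 1 (reflect across v@2): 2 holes -> [(3, 1), (3, 2)]
Unfold 2 (reflect across v@4): 4 holes -> [(3, 1), (3, 2), (3, 5), (3, 6)]
Unfold 3 (reflect across h@2): 8 holes -> [(0, 1), (0, 2), (0, 5), (0, 6), (3, 1), (3, 2), (3, 5), (3, 6)]

Answer: 8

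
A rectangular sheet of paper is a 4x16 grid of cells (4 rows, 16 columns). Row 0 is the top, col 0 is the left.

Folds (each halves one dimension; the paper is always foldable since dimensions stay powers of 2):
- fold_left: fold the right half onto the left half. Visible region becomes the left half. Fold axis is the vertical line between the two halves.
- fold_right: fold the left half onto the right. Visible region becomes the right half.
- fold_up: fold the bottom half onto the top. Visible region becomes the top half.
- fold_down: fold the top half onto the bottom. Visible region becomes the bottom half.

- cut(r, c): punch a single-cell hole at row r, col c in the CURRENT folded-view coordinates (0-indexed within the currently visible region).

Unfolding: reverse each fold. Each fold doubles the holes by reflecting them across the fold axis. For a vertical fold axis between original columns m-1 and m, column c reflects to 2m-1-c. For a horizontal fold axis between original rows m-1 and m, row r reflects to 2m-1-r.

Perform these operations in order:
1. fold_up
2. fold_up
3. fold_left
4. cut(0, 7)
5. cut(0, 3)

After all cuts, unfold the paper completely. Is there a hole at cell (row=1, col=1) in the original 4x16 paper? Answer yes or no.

Answer: no

Derivation:
Op 1 fold_up: fold axis h@2; visible region now rows[0,2) x cols[0,16) = 2x16
Op 2 fold_up: fold axis h@1; visible region now rows[0,1) x cols[0,16) = 1x16
Op 3 fold_left: fold axis v@8; visible region now rows[0,1) x cols[0,8) = 1x8
Op 4 cut(0, 7): punch at orig (0,7); cuts so far [(0, 7)]; region rows[0,1) x cols[0,8) = 1x8
Op 5 cut(0, 3): punch at orig (0,3); cuts so far [(0, 3), (0, 7)]; region rows[0,1) x cols[0,8) = 1x8
Unfold 1 (reflect across v@8): 4 holes -> [(0, 3), (0, 7), (0, 8), (0, 12)]
Unfold 2 (reflect across h@1): 8 holes -> [(0, 3), (0, 7), (0, 8), (0, 12), (1, 3), (1, 7), (1, 8), (1, 12)]
Unfold 3 (reflect across h@2): 16 holes -> [(0, 3), (0, 7), (0, 8), (0, 12), (1, 3), (1, 7), (1, 8), (1, 12), (2, 3), (2, 7), (2, 8), (2, 12), (3, 3), (3, 7), (3, 8), (3, 12)]
Holes: [(0, 3), (0, 7), (0, 8), (0, 12), (1, 3), (1, 7), (1, 8), (1, 12), (2, 3), (2, 7), (2, 8), (2, 12), (3, 3), (3, 7), (3, 8), (3, 12)]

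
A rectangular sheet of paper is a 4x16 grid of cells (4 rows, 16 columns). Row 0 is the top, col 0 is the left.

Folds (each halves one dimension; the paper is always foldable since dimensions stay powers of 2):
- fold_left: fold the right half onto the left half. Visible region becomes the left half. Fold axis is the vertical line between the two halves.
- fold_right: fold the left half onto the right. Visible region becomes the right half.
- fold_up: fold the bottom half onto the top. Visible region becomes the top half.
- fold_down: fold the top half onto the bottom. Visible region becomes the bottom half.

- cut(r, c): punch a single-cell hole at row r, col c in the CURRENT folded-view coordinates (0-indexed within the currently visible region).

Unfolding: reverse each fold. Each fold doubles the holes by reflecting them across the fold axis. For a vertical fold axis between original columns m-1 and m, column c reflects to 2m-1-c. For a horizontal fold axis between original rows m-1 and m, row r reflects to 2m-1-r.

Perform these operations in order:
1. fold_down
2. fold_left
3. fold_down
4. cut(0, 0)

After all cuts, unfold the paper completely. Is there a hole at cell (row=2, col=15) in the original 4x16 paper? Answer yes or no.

Answer: yes

Derivation:
Op 1 fold_down: fold axis h@2; visible region now rows[2,4) x cols[0,16) = 2x16
Op 2 fold_left: fold axis v@8; visible region now rows[2,4) x cols[0,8) = 2x8
Op 3 fold_down: fold axis h@3; visible region now rows[3,4) x cols[0,8) = 1x8
Op 4 cut(0, 0): punch at orig (3,0); cuts so far [(3, 0)]; region rows[3,4) x cols[0,8) = 1x8
Unfold 1 (reflect across h@3): 2 holes -> [(2, 0), (3, 0)]
Unfold 2 (reflect across v@8): 4 holes -> [(2, 0), (2, 15), (3, 0), (3, 15)]
Unfold 3 (reflect across h@2): 8 holes -> [(0, 0), (0, 15), (1, 0), (1, 15), (2, 0), (2, 15), (3, 0), (3, 15)]
Holes: [(0, 0), (0, 15), (1, 0), (1, 15), (2, 0), (2, 15), (3, 0), (3, 15)]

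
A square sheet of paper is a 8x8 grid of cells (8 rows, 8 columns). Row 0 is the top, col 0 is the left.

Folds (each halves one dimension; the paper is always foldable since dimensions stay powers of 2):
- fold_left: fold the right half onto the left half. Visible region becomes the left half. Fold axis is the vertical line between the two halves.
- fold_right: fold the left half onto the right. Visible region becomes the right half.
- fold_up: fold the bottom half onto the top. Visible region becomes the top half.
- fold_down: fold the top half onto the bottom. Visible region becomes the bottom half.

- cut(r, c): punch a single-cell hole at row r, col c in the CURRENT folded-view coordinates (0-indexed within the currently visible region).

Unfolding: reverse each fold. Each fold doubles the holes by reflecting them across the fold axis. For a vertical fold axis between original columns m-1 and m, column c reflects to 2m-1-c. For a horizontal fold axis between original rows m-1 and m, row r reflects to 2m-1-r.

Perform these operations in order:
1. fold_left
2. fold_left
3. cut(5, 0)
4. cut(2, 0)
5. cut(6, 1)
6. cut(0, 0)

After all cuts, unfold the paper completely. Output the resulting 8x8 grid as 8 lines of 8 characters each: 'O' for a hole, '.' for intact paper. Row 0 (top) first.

Answer: O..OO..O
........
O..OO..O
........
........
O..OO..O
.OO..OO.
........

Derivation:
Op 1 fold_left: fold axis v@4; visible region now rows[0,8) x cols[0,4) = 8x4
Op 2 fold_left: fold axis v@2; visible region now rows[0,8) x cols[0,2) = 8x2
Op 3 cut(5, 0): punch at orig (5,0); cuts so far [(5, 0)]; region rows[0,8) x cols[0,2) = 8x2
Op 4 cut(2, 0): punch at orig (2,0); cuts so far [(2, 0), (5, 0)]; region rows[0,8) x cols[0,2) = 8x2
Op 5 cut(6, 1): punch at orig (6,1); cuts so far [(2, 0), (5, 0), (6, 1)]; region rows[0,8) x cols[0,2) = 8x2
Op 6 cut(0, 0): punch at orig (0,0); cuts so far [(0, 0), (2, 0), (5, 0), (6, 1)]; region rows[0,8) x cols[0,2) = 8x2
Unfold 1 (reflect across v@2): 8 holes -> [(0, 0), (0, 3), (2, 0), (2, 3), (5, 0), (5, 3), (6, 1), (6, 2)]
Unfold 2 (reflect across v@4): 16 holes -> [(0, 0), (0, 3), (0, 4), (0, 7), (2, 0), (2, 3), (2, 4), (2, 7), (5, 0), (5, 3), (5, 4), (5, 7), (6, 1), (6, 2), (6, 5), (6, 6)]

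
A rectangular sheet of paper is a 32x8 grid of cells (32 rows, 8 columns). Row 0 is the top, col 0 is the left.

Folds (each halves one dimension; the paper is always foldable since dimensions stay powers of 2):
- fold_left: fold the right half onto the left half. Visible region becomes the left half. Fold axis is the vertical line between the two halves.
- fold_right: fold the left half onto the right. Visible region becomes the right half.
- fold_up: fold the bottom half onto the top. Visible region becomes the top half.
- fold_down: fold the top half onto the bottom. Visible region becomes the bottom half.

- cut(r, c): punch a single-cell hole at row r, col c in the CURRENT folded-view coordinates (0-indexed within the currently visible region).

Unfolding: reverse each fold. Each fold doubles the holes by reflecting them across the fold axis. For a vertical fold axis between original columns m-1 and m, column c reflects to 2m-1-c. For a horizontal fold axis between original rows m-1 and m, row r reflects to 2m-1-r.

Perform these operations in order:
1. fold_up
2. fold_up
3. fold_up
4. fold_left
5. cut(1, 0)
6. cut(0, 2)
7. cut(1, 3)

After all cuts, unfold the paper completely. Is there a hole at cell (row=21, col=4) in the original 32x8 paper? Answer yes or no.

Answer: no

Derivation:
Op 1 fold_up: fold axis h@16; visible region now rows[0,16) x cols[0,8) = 16x8
Op 2 fold_up: fold axis h@8; visible region now rows[0,8) x cols[0,8) = 8x8
Op 3 fold_up: fold axis h@4; visible region now rows[0,4) x cols[0,8) = 4x8
Op 4 fold_left: fold axis v@4; visible region now rows[0,4) x cols[0,4) = 4x4
Op 5 cut(1, 0): punch at orig (1,0); cuts so far [(1, 0)]; region rows[0,4) x cols[0,4) = 4x4
Op 6 cut(0, 2): punch at orig (0,2); cuts so far [(0, 2), (1, 0)]; region rows[0,4) x cols[0,4) = 4x4
Op 7 cut(1, 3): punch at orig (1,3); cuts so far [(0, 2), (1, 0), (1, 3)]; region rows[0,4) x cols[0,4) = 4x4
Unfold 1 (reflect across v@4): 6 holes -> [(0, 2), (0, 5), (1, 0), (1, 3), (1, 4), (1, 7)]
Unfold 2 (reflect across h@4): 12 holes -> [(0, 2), (0, 5), (1, 0), (1, 3), (1, 4), (1, 7), (6, 0), (6, 3), (6, 4), (6, 7), (7, 2), (7, 5)]
Unfold 3 (reflect across h@8): 24 holes -> [(0, 2), (0, 5), (1, 0), (1, 3), (1, 4), (1, 7), (6, 0), (6, 3), (6, 4), (6, 7), (7, 2), (7, 5), (8, 2), (8, 5), (9, 0), (9, 3), (9, 4), (9, 7), (14, 0), (14, 3), (14, 4), (14, 7), (15, 2), (15, 5)]
Unfold 4 (reflect across h@16): 48 holes -> [(0, 2), (0, 5), (1, 0), (1, 3), (1, 4), (1, 7), (6, 0), (6, 3), (6, 4), (6, 7), (7, 2), (7, 5), (8, 2), (8, 5), (9, 0), (9, 3), (9, 4), (9, 7), (14, 0), (14, 3), (14, 4), (14, 7), (15, 2), (15, 5), (16, 2), (16, 5), (17, 0), (17, 3), (17, 4), (17, 7), (22, 0), (22, 3), (22, 4), (22, 7), (23, 2), (23, 5), (24, 2), (24, 5), (25, 0), (25, 3), (25, 4), (25, 7), (30, 0), (30, 3), (30, 4), (30, 7), (31, 2), (31, 5)]
Holes: [(0, 2), (0, 5), (1, 0), (1, 3), (1, 4), (1, 7), (6, 0), (6, 3), (6, 4), (6, 7), (7, 2), (7, 5), (8, 2), (8, 5), (9, 0), (9, 3), (9, 4), (9, 7), (14, 0), (14, 3), (14, 4), (14, 7), (15, 2), (15, 5), (16, 2), (16, 5), (17, 0), (17, 3), (17, 4), (17, 7), (22, 0), (22, 3), (22, 4), (22, 7), (23, 2), (23, 5), (24, 2), (24, 5), (25, 0), (25, 3), (25, 4), (25, 7), (30, 0), (30, 3), (30, 4), (30, 7), (31, 2), (31, 5)]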